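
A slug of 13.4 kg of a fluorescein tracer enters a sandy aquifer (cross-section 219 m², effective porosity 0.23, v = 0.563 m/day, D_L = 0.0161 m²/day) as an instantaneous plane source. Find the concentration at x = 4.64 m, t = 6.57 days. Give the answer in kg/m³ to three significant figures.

0.0284 kg/m³

For an instantaneous plane source, C(x,t) = M/(n_e·A·√(4πDt)) · exp(−(x−vt)²/(4Dt)), with n_e·A the pore (flow) area.
Plume center vt = 0.563 × 6.57 = 3.69891 m, so the well at 4.64 m is 0.94109 m downgradient of the peak.
√(4πDt) = 1.153 m, giving peak height M/(n_e·A·√(4πDt)) = 13.4/(0.23 × 219 × 1.153) = 0.2307 kg/m³.
(x−vt)²/(4Dt) = (0.94109)²/(4 × 0.0161 × 6.57) = 2.093; exp(−2.093) = 0.1233.
C = 0.2307 × 0.1233 = 0.0284 kg/m³.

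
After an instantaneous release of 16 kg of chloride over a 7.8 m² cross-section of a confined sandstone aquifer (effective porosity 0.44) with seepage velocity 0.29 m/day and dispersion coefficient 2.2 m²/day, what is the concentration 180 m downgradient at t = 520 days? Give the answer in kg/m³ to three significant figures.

For an instantaneous plane source, C(x,t) = M/(n_e·A·√(4πDt)) · exp(−(x−vt)²/(4Dt)), with n_e·A the pore (flow) area.
Plume center vt = 0.29 × 520 = 150.8 m, so the well at 180 m is 29.2 m downgradient of the peak.
√(4πDt) = 119.9 m, giving peak height M/(n_e·A·√(4πDt)) = 16/(0.44 × 7.8 × 119.9) = 0.03888 kg/m³.
(x−vt)²/(4Dt) = (29.2)²/(4 × 2.2 × 520) = 0.1863; exp(−0.1863) = 0.8300.
C = 0.03888 × 0.8300 = 0.0323 kg/m³.

0.0323 kg/m³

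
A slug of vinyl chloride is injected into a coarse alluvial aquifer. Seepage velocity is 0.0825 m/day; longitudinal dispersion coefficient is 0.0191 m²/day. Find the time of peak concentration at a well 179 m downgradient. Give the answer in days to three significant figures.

2170 days

For the 1D instantaneous-source solution, setting ∂C/∂t = 0 at fixed x gives v²t² + 2Dt − x² = 0, so t = (√(D² + v²x²) − D)/v².
√(D² + v²x²) = √(0.0191² + 0.0825² × 179²) = 14.77; v² = 0.00680625.
t = (14.77 − 0.0191)/0.00680625 = 2170 days (vs. the pure-advection estimate x/v = 2170 d).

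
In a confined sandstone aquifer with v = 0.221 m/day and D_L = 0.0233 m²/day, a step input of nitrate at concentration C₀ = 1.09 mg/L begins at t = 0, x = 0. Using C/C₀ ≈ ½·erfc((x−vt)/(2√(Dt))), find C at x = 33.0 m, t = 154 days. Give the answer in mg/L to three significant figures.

0.709 mg/L

For a continuous step input, C/C₀ ≈ ½·erfc((x−vt)/(2√(Dt))).
vt = 0.221 × 154 = 34.034 m and 2√(Dt) = 2√(0.0233 × 154) = 3.789 m.
Argument (x−vt)/(2√(Dt)) = (33.0 − 34.034)/3.789 = -0.2729; ½·erfc(-0.2729) = 0.6502.
C = 1.09 × 0.6502 = 0.709 mg/L.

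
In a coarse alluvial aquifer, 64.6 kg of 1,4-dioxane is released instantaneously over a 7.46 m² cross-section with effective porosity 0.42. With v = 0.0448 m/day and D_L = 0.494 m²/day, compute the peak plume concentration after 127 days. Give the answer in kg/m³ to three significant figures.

The peak of an instantaneous 1D plume sits at x = vt; there the Gaussian factor is 1 and C_max = M/(n_e·A·√(4πDt)), where n_e·A is the pore area the mass is dissolved in.
√(4πDt) = √(4π × 0.494 × 127) = 28.08 m, so C_max = 64.6/(0.42 × 7.46 × 28.08) = 0.734 kg/m³.

0.734 kg/m³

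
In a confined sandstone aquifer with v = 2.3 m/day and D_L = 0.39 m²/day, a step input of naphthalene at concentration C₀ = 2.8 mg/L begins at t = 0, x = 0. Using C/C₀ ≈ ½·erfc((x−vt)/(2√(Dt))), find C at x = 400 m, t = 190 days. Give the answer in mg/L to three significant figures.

For a continuous step input, C/C₀ ≈ ½·erfc((x−vt)/(2√(Dt))).
vt = 2.3 × 190 = 437 m and 2√(Dt) = 2√(0.39 × 190) = 17.22 m.
Argument (x−vt)/(2√(Dt)) = (400 − 437)/17.22 = -2.149; ½·erfc(-2.149) = 0.9988.
C = 2.8 × 0.9988 = 2.80 mg/L.

2.80 mg/L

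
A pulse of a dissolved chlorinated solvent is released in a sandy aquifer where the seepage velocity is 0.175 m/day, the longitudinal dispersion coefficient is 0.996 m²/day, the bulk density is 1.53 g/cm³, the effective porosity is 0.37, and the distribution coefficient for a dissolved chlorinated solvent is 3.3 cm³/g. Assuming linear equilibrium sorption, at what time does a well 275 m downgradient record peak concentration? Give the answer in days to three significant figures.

Retardation factor R = 1 + ρ_b·K_d/n = 1 + 1.53 × 3.3/0.37 = 14.65.
Sorption retards both mechanisms: v_R = v/R = 0.01195 m/day, D_R = D/R = 0.06799 m²/day.
Peak time from v_R²t² + 2D_R t − x² = 0: t = (√(D_R² + v_R²x²) − D_R)/v_R².
√(D_R² + v_R²x²) = √(0.06799² + 0.01195² × 275²) = 3.287; v_R² = 0.0001428.
t = (3.287 − 0.06799)/0.0001428 = 22500 days.

22500 days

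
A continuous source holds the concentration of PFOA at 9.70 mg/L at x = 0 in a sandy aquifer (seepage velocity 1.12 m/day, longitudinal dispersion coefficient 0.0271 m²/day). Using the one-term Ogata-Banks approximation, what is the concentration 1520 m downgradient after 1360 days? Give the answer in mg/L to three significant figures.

6.26 mg/L

For a continuous step input, C/C₀ ≈ ½·erfc((x−vt)/(2√(Dt))).
vt = 1.12 × 1360 = 1523.2 m and 2√(Dt) = 2√(0.0271 × 1360) = 12.14 m.
Argument (x−vt)/(2√(Dt)) = (1520 − 1523.2)/12.14 = -0.2636; ½·erfc(-0.2636) = 0.6453.
C = 9.70 × 0.6453 = 6.26 mg/L.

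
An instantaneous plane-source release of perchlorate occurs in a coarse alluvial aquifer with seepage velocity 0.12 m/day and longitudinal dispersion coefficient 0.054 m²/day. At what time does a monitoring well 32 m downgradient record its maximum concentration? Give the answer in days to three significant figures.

For the 1D instantaneous-source solution, setting ∂C/∂t = 0 at fixed x gives v²t² + 2Dt − x² = 0, so t = (√(D² + v²x²) − D)/v².
√(D² + v²x²) = √(0.054² + 0.12² × 32²) = 3.840; v² = 0.0144.
t = (3.840 − 0.054)/0.0144 = 263 days (vs. the pure-advection estimate x/v = 267 d).

263 days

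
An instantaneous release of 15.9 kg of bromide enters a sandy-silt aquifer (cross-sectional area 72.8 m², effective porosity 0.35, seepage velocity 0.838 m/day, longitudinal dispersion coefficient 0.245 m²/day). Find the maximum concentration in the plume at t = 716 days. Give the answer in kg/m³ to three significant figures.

0.0133 kg/m³

The peak of an instantaneous 1D plume sits at x = vt; there the Gaussian factor is 1 and C_max = M/(n_e·A·√(4πDt)), where n_e·A is the pore area the mass is dissolved in.
√(4πDt) = √(4π × 0.245 × 716) = 46.95 m, so C_max = 15.9/(0.35 × 72.8 × 46.95) = 0.0133 kg/m³.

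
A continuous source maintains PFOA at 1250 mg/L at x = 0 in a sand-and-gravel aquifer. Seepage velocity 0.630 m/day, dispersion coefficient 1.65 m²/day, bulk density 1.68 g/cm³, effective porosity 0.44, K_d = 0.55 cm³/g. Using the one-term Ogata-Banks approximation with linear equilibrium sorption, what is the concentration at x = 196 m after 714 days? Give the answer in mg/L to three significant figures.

Retardation factor R = 1 + ρ_b·K_d/n = 1 + 1.68 × 0.55/0.44 = 3.100.
Sorption retards both mechanisms: v_R = v/R = 0.2032 m/day, D_R = D/R = 0.5323 m²/day.
v_R·t = 0.2032 × 714 = 145.0848 m; 2√(D_R t) = 38.99 m; argument = (196 − 145.0848)/38.99 = 1.306.
C = C₀ × ½·erfc(1.306) = 1250 × 0.03238 = 40.5 mg/L.

40.5 mg/L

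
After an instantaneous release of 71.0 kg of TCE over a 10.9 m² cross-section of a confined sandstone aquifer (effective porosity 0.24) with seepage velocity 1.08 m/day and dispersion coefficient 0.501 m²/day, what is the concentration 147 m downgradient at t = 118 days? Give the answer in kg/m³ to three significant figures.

0.197 kg/m³

For an instantaneous plane source, C(x,t) = M/(n_e·A·√(4πDt)) · exp(−(x−vt)²/(4Dt)), with n_e·A the pore (flow) area.
Plume center vt = 1.08 × 118 = 127.44 m, so the well at 147 m is 19.56 m downgradient of the peak.
√(4πDt) = 27.26 m, giving peak height M/(n_e·A·√(4πDt)) = 71.0/(0.24 × 10.9 × 27.26) = 0.9956 kg/m³.
(x−vt)²/(4Dt) = (19.56)²/(4 × 0.501 × 118) = 1.618; exp(−1.618) = 0.1983.
C = 0.9956 × 0.1983 = 0.197 kg/m³.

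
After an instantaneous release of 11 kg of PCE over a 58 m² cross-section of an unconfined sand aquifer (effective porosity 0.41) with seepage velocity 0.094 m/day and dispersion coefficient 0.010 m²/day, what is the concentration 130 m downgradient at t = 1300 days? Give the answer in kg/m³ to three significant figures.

0.0112 kg/m³

For an instantaneous plane source, C(x,t) = M/(n_e·A·√(4πDt)) · exp(−(x−vt)²/(4Dt)), with n_e·A the pore (flow) area.
Plume center vt = 0.094 × 1300 = 122.2 m, so the well at 130 m is 7.8 m downgradient of the peak.
√(4πDt) = 12.78 m, giving peak height M/(n_e·A·√(4πDt)) = 11/(0.41 × 58 × 12.78) = 0.03620 kg/m³.
(x−vt)²/(4Dt) = (7.8)²/(4 × 0.010 × 1300) = 1.170; exp(−1.170) = 0.3104.
C = 0.03620 × 0.3104 = 0.0112 kg/m³.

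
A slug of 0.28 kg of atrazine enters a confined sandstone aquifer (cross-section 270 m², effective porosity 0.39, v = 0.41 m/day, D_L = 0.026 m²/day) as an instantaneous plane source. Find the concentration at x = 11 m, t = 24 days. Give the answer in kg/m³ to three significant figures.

For an instantaneous plane source, C(x,t) = M/(n_e·A·√(4πDt)) · exp(−(x−vt)²/(4Dt)), with n_e·A the pore (flow) area.
Plume center vt = 0.41 × 24 = 9.84 m, so the well at 11 m is 1.16 m downgradient of the peak.
√(4πDt) = 2.800 m, giving peak height M/(n_e·A·√(4πDt)) = 0.28/(0.39 × 270 × 2.800) = 0.0009497 kg/m³.
(x−vt)²/(4Dt) = (1.16)²/(4 × 0.026 × 24) = 0.5391; exp(−0.5391) = 0.5833.
C = 0.0009497 × 0.5833 = 0.000554 kg/m³.

0.000554 kg/m³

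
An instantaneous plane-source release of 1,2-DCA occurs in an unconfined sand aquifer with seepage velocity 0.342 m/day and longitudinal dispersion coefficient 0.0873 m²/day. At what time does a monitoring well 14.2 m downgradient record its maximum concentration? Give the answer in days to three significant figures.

For the 1D instantaneous-source solution, setting ∂C/∂t = 0 at fixed x gives v²t² + 2Dt − x² = 0, so t = (√(D² + v²x²) − D)/v².
√(D² + v²x²) = √(0.0873² + 0.342² × 14.2²) = 4.857; v² = 0.116964.
t = (4.857 − 0.0873)/0.116964 = 40.8 days (vs. the pure-advection estimate x/v = 41.5 d).

40.8 days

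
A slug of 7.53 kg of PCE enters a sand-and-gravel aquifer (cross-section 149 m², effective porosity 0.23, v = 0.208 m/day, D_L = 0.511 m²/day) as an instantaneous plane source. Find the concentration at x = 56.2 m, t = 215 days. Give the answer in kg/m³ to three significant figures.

0.00438 kg/m³

For an instantaneous plane source, C(x,t) = M/(n_e·A·√(4πDt)) · exp(−(x−vt)²/(4Dt)), with n_e·A the pore (flow) area.
Plume center vt = 0.208 × 215 = 44.72 m, so the well at 56.2 m is 11.48 m downgradient of the peak.
√(4πDt) = 37.16 m, giving peak height M/(n_e·A·√(4πDt)) = 7.53/(0.23 × 149 × 37.16) = 0.005913 kg/m³.
(x−vt)²/(4Dt) = (11.48)²/(4 × 0.511 × 215) = 0.2999; exp(−0.2999) = 0.7409.
C = 0.005913 × 0.7409 = 0.00438 kg/m³.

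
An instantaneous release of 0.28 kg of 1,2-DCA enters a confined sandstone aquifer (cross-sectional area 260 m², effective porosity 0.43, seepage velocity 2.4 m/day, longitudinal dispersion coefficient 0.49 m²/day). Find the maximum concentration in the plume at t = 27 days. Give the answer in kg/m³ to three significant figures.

The peak of an instantaneous 1D plume sits at x = vt; there the Gaussian factor is 1 and C_max = M/(n_e·A·√(4πDt)), where n_e·A is the pore area the mass is dissolved in.
√(4πDt) = √(4π × 0.49 × 27) = 12.89 m, so C_max = 0.28/(0.43 × 260 × 12.89) = 0.000194 kg/m³.

0.000194 kg/m³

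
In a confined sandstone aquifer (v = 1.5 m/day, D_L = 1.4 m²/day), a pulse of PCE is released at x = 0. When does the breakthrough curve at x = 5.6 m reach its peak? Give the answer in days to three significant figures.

For the 1D instantaneous-source solution, setting ∂C/∂t = 0 at fixed x gives v²t² + 2Dt − x² = 0, so t = (√(D² + v²x²) − D)/v².
√(D² + v²x²) = √(1.4² + 1.5² × 5.6²) = 8.516; v² = 2.25.
t = (8.516 − 1.4)/2.25 = 3.16 days (vs. the pure-advection estimate x/v = 3.73 d).

3.16 days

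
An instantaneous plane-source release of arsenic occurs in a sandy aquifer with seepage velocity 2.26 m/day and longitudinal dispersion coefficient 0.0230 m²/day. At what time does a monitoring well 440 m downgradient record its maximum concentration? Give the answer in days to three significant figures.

195 days

For the 1D instantaneous-source solution, setting ∂C/∂t = 0 at fixed x gives v²t² + 2Dt − x² = 0, so t = (√(D² + v²x²) − D)/v².
√(D² + v²x²) = √(0.0230² + 2.26² × 440²) = 994.4; v² = 5.1076.
t = (994.4 − 0.0230)/5.1076 = 195 days (vs. the pure-advection estimate x/v = 195 d).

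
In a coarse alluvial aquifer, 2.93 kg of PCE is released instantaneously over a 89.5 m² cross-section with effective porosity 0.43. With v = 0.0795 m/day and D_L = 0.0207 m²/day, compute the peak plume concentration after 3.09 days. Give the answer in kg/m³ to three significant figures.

The peak of an instantaneous 1D plume sits at x = vt; there the Gaussian factor is 1 and C_max = M/(n_e·A·√(4πDt)), where n_e·A is the pore area the mass is dissolved in.
√(4πDt) = √(4π × 0.0207 × 3.09) = 0.8965 m, so C_max = 2.93/(0.43 × 89.5 × 0.8965) = 0.0849 kg/m³.

0.0849 kg/m³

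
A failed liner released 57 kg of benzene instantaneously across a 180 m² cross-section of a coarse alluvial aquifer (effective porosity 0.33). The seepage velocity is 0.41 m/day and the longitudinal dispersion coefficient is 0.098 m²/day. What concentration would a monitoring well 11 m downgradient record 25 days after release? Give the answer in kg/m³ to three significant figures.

For an instantaneous plane source, C(x,t) = M/(n_e·A·√(4πDt)) · exp(−(x−vt)²/(4Dt)), with n_e·A the pore (flow) area.
Plume center vt = 0.41 × 25 = 10.25 m, so the well at 11 m is 0.75 m downgradient of the peak.
√(4πDt) = 5.549 m, giving peak height M/(n_e·A·√(4πDt)) = 57/(0.33 × 180 × 5.549) = 0.1729 kg/m³.
(x−vt)²/(4Dt) = (0.75)²/(4 × 0.098 × 25) = 0.05740; exp(−0.05740) = 0.9442.
C = 0.1729 × 0.9442 = 0.163 kg/m³.

0.163 kg/m³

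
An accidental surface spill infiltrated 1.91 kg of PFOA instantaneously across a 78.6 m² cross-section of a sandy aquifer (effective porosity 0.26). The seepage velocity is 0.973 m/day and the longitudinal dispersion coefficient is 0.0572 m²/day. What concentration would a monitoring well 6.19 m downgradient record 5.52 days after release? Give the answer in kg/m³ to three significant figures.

0.0276 kg/m³

For an instantaneous plane source, C(x,t) = M/(n_e·A·√(4πDt)) · exp(−(x−vt)²/(4Dt)), with n_e·A the pore (flow) area.
Plume center vt = 0.973 × 5.52 = 5.37096 m, so the well at 6.19 m is 0.81904 m downgradient of the peak.
√(4πDt) = 1.992 m, giving peak height M/(n_e·A·√(4πDt)) = 1.91/(0.26 × 78.6 × 1.992) = 0.04692 kg/m³.
(x−vt)²/(4Dt) = (0.81904)²/(4 × 0.0572 × 5.52) = 0.5311; exp(−0.5311) = 0.5880.
C = 0.04692 × 0.5880 = 0.0276 kg/m³.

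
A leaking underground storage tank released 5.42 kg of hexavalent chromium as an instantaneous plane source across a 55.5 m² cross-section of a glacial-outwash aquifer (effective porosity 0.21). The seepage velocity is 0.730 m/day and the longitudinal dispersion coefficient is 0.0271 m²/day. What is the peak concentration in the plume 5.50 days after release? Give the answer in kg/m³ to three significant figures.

The peak of an instantaneous 1D plume sits at x = vt; there the Gaussian factor is 1 and C_max = M/(n_e·A·√(4πDt)), where n_e·A is the pore area the mass is dissolved in.
√(4πDt) = √(4π × 0.0271 × 5.50) = 1.369 m, so C_max = 5.42/(0.21 × 55.5 × 1.369) = 0.340 kg/m³.

0.340 kg/m³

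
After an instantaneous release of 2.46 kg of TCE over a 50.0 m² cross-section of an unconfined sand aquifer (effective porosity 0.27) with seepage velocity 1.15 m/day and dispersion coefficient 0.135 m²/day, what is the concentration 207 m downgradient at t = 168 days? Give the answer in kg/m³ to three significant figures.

0.00132 kg/m³

For an instantaneous plane source, C(x,t) = M/(n_e·A·√(4πDt)) · exp(−(x−vt)²/(4Dt)), with n_e·A the pore (flow) area.
Plume center vt = 1.15 × 168 = 193.2 m, so the well at 207 m is 13.8 m downgradient of the peak.
√(4πDt) = 16.88 m, giving peak height M/(n_e·A·√(4πDt)) = 2.46/(0.27 × 50.0 × 16.88) = 0.01080 kg/m³.
(x−vt)²/(4Dt) = (13.8)²/(4 × 0.135 × 168) = 2.099; exp(−2.099) = 0.1226.
C = 0.01080 × 0.1226 = 0.00132 kg/m³.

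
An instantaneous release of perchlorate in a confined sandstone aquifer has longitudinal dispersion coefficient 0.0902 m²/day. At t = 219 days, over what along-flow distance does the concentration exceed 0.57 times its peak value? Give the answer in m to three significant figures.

The plume is Gaussian with σ = √(2Dt) = √(2 × 0.0902 × 219) = 6.286 m.
C/C_peak = exp(−Δx²/(2σ²)) = 0.57 ⇒ Δx = σ·√(−2 ln 0.57) = 6.286 × 1.060 = 6.663 m.
Width = 2Δx = 13.3 m.

13.3 m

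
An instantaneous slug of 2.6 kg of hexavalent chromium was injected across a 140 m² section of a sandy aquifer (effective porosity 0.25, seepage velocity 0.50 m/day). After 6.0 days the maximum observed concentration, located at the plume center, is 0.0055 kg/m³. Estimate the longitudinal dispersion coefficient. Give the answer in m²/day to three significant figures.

At the plume center C_max = M/(n_e·A·√(4πDt)), so D = M²/(4πt·(n_e·A·C_max)²).
n_e·A·C_max = 0.25 × 140 × 0.0055 = 0.1925 kg/m.
D = 2.6²/(4π × 6.0 × 0.1925²) = 2.42 m²/day.

2.42 m²/day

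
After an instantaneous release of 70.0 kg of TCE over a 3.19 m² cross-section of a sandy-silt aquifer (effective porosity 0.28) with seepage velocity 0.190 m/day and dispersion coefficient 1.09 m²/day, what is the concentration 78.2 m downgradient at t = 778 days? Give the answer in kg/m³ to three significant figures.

For an instantaneous plane source, C(x,t) = M/(n_e·A·√(4πDt)) · exp(−(x−vt)²/(4Dt)), with n_e·A the pore (flow) area.
Plume center vt = 0.190 × 778 = 147.82 m, so the well at 78.2 m is 69.62 m upgradient of the peak.
√(4πDt) = 103.2 m, giving peak height M/(n_e·A·√(4πDt)) = 70.0/(0.28 × 3.19 × 103.2) = 0.7594 kg/m³.
(x−vt)²/(4Dt) = (-69.62)²/(4 × 1.09 × 778) = 1.429; exp(−1.429) = 0.2395.
C = 0.7594 × 0.2395 = 0.182 kg/m³.

0.182 kg/m³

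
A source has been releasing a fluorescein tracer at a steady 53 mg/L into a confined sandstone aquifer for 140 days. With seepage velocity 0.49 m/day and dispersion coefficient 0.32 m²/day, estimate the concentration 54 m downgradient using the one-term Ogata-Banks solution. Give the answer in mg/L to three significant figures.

49.7 mg/L

For a continuous step input, C/C₀ ≈ ½·erfc((x−vt)/(2√(Dt))).
vt = 0.49 × 140 = 68.6 m and 2√(Dt) = 2√(0.32 × 140) = 13.39 m.
Argument (x−vt)/(2√(Dt)) = (54 − 68.6)/13.39 = -1.090; ½·erfc(-1.090) = 0.9384.
C = 53 × 0.9384 = 49.7 mg/L.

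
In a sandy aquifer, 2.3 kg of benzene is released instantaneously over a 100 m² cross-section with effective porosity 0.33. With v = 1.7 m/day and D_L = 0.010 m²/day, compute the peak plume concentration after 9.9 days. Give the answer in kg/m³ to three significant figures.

0.0625 kg/m³

The peak of an instantaneous 1D plume sits at x = vt; there the Gaussian factor is 1 and C_max = M/(n_e·A·√(4πDt)), where n_e·A is the pore area the mass is dissolved in.
√(4πDt) = √(4π × 0.010 × 9.9) = 1.115 m, so C_max = 2.3/(0.33 × 100 × 1.115) = 0.0625 kg/m³.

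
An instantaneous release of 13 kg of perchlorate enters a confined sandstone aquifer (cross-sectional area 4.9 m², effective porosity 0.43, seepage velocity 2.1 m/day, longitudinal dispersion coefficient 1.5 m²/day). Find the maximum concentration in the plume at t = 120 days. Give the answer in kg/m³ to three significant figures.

The peak of an instantaneous 1D plume sits at x = vt; there the Gaussian factor is 1 and C_max = M/(n_e·A·√(4πDt)), where n_e·A is the pore area the mass is dissolved in.
√(4πDt) = √(4π × 1.5 × 120) = 47.56 m, so C_max = 13/(0.43 × 4.9 × 47.56) = 0.130 kg/m³.

0.130 kg/m³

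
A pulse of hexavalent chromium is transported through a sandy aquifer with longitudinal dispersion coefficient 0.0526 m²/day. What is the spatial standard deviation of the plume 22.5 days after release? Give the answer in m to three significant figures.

1.54 m

Dispersive spreading gives a Gaussian with σ² = 2Dt; advection only shifts the center.
σ = √(2 × 0.0526 × 22.5) = 1.54 m.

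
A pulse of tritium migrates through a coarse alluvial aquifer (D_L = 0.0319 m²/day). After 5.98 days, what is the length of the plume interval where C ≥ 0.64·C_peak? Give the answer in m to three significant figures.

The plume is Gaussian with σ = √(2Dt) = √(2 × 0.0319 × 5.98) = 0.6177 m.
C/C_peak = exp(−Δx²/(2σ²)) = 0.64 ⇒ Δx = σ·√(−2 ln 0.64) = 0.6177 × 0.9448 = 0.5836 m.
Width = 2Δx = 1.17 m.

1.17 m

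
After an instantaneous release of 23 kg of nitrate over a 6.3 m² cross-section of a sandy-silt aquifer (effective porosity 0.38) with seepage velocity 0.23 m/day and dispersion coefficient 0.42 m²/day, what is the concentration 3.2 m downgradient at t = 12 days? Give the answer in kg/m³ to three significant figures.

For an instantaneous plane source, C(x,t) = M/(n_e·A·√(4πDt)) · exp(−(x−vt)²/(4Dt)), with n_e·A the pore (flow) area.
Plume center vt = 0.23 × 12 = 2.76 m, so the well at 3.2 m is 0.44 m downgradient of the peak.
√(4πDt) = 7.958 m, giving peak height M/(n_e·A·√(4πDt)) = 23/(0.38 × 6.3 × 7.958) = 1.207 kg/m³.
(x−vt)²/(4Dt) = (0.44)²/(4 × 0.42 × 12) = 0.009603; exp(−0.009603) = 0.9904.
C = 1.207 × 0.9904 = 1.20 kg/m³.

1.20 kg/m³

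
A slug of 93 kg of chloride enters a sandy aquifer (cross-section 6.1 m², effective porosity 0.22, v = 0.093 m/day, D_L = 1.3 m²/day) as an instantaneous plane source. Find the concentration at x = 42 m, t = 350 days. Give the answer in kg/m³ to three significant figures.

For an instantaneous plane source, C(x,t) = M/(n_e·A·√(4πDt)) · exp(−(x−vt)²/(4Dt)), with n_e·A the pore (flow) area.
Plume center vt = 0.093 × 350 = 32.55 m, so the well at 42 m is 9.45 m downgradient of the peak.
√(4πDt) = 75.62 m, giving peak height M/(n_e·A·√(4πDt)) = 93/(0.22 × 6.1 × 75.62) = 0.9164 kg/m³.
(x−vt)²/(4Dt) = (9.45)²/(4 × 1.3 × 350) = 0.04907; exp(−0.04907) = 0.9521.
C = 0.9164 × 0.9521 = 0.873 kg/m³.

0.873 kg/m³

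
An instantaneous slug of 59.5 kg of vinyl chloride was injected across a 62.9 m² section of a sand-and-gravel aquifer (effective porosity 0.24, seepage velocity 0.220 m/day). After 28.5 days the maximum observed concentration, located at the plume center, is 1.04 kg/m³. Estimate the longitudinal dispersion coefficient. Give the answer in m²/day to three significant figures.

0.0401 m²/day

At the plume center C_max = M/(n_e·A·√(4πDt)), so D = M²/(4πt·(n_e·A·C_max)²).
n_e·A·C_max = 0.24 × 62.9 × 1.04 = 15.70 kg/m.
D = 59.5²/(4π × 28.5 × 15.70²) = 0.0401 m²/day.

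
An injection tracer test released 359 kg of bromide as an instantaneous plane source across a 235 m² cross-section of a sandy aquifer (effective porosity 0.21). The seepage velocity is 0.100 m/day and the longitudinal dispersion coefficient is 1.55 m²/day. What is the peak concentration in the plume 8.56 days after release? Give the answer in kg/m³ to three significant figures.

The peak of an instantaneous 1D plume sits at x = vt; there the Gaussian factor is 1 and C_max = M/(n_e·A·√(4πDt)), where n_e·A is the pore area the mass is dissolved in.
√(4πDt) = √(4π × 1.55 × 8.56) = 12.91 m, so C_max = 359/(0.21 × 235 × 12.91) = 0.563 kg/m³.

0.563 kg/m³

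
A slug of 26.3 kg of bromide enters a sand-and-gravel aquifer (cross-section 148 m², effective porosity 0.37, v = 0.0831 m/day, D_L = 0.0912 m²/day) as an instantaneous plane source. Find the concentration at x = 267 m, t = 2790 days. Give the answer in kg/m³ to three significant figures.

0.00252 kg/m³

For an instantaneous plane source, C(x,t) = M/(n_e·A·√(4πDt)) · exp(−(x−vt)²/(4Dt)), with n_e·A the pore (flow) area.
Plume center vt = 0.0831 × 2790 = 231.849 m, so the well at 267 m is 35.151 m downgradient of the peak.
√(4πDt) = 56.55 m, giving peak height M/(n_e·A·√(4πDt)) = 26.3/(0.37 × 148 × 56.55) = 0.008493 kg/m³.
(x−vt)²/(4Dt) = (35.151)²/(4 × 0.0912 × 2790) = 1.214; exp(−1.214) = 0.2970.
C = 0.008493 × 0.2970 = 0.00252 kg/m³.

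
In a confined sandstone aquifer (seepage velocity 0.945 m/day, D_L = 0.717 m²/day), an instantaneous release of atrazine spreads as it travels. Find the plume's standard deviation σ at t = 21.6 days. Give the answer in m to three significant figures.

Dispersive spreading gives a Gaussian with σ² = 2Dt; advection only shifts the center.
σ = √(2 × 0.717 × 21.6) = 5.57 m.

5.57 m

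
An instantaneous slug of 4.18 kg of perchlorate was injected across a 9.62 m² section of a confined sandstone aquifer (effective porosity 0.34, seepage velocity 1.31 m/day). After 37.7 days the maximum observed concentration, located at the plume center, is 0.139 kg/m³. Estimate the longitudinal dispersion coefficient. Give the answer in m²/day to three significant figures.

At the plume center C_max = M/(n_e·A·√(4πDt)), so D = M²/(4πt·(n_e·A·C_max)²).
n_e·A·C_max = 0.34 × 9.62 × 0.139 = 0.4546 kg/m.
D = 4.18²/(4π × 37.7 × 0.4546²) = 0.178 m²/day.

0.178 m²/day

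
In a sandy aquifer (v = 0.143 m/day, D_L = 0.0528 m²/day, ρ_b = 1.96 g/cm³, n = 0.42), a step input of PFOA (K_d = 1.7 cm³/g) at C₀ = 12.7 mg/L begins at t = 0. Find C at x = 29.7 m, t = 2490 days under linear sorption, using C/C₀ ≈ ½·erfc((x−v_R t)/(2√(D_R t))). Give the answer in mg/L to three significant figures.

Retardation factor R = 1 + ρ_b·K_d/n = 1 + 1.96 × 1.7/0.42 = 8.933.
Sorption retards both mechanisms: v_R = v/R = 0.01601 m/day, D_R = D/R = 0.005911 m²/day.
v_R·t = 0.01601 × 2490 = 39.8649 m; 2√(D_R t) = 7.673 m; argument = (29.7 − 39.8649)/7.673 = -1.325.
C = C₀ × ½·erfc(-1.325) = 12.7 × 0.9695 = 12.3 mg/L.

12.3 mg/L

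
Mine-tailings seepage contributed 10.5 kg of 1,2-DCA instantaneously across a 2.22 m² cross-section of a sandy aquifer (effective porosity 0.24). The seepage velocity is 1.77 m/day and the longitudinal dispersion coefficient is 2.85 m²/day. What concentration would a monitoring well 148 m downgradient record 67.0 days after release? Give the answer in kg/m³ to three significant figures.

For an instantaneous plane source, C(x,t) = M/(n_e·A·√(4πDt)) · exp(−(x−vt)²/(4Dt)), with n_e·A the pore (flow) area.
Plume center vt = 1.77 × 67.0 = 118.59 m, so the well at 148 m is 29.41 m downgradient of the peak.
√(4πDt) = 48.99 m, giving peak height M/(n_e·A·√(4πDt)) = 10.5/(0.24 × 2.22 × 48.99) = 0.4023 kg/m³.
(x−vt)²/(4Dt) = (29.41)²/(4 × 2.85 × 67.0) = 1.132; exp(−1.132) = 0.3224.
C = 0.4023 × 0.3224 = 0.130 kg/m³.

0.130 kg/m³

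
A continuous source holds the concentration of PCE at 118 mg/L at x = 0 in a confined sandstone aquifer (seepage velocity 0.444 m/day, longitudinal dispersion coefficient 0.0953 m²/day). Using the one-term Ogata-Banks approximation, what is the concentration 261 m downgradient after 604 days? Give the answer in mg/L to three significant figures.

88.3 mg/L

For a continuous step input, C/C₀ ≈ ½·erfc((x−vt)/(2√(Dt))).
vt = 0.444 × 604 = 268.176 m and 2√(Dt) = 2√(0.0953 × 604) = 15.17 m.
Argument (x−vt)/(2√(Dt)) = (261 − 268.176)/15.17 = -0.4730; ½·erfc(-0.4730) = 0.7482.
C = 118 × 0.7482 = 88.3 mg/L.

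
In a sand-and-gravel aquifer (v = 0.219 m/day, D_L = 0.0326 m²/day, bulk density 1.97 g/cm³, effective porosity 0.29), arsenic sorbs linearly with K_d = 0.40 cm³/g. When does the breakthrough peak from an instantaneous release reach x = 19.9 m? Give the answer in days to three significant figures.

335 days

Retardation factor R = 1 + ρ_b·K_d/n = 1 + 1.97 × 0.40/0.29 = 3.717.
Sorption retards both mechanisms: v_R = v/R = 0.05892 m/day, D_R = D/R = 0.008771 m²/day.
Peak time from v_R²t² + 2D_R t − x² = 0: t = (√(D_R² + v_R²x²) − D_R)/v_R².
√(D_R² + v_R²x²) = √(0.008771² + 0.05892² × 19.9²) = 1.173; v_R² = 0.003472.
t = (1.173 − 0.008771)/0.003472 = 335 days.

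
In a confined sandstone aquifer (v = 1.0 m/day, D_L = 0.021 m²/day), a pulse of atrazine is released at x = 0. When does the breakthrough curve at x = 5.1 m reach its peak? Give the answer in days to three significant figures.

5.08 days

For the 1D instantaneous-source solution, setting ∂C/∂t = 0 at fixed x gives v²t² + 2Dt − x² = 0, so t = (√(D² + v²x²) − D)/v².
√(D² + v²x²) = √(0.021² + 1.0² × 5.1²) = 5.100; v² = 1.
t = (5.100 − 0.021)/1 = 5.08 days (vs. the pure-advection estimate x/v = 5.10 d).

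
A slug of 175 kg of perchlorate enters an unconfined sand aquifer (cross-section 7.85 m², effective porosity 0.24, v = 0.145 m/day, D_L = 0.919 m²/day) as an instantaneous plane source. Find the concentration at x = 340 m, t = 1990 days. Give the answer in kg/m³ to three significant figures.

For an instantaneous plane source, C(x,t) = M/(n_e·A·√(4πDt)) · exp(−(x−vt)²/(4Dt)), with n_e·A the pore (flow) area.
Plume center vt = 0.145 × 1990 = 288.55 m, so the well at 340 m is 51.45 m downgradient of the peak.
√(4πDt) = 151.6 m, giving peak height M/(n_e·A·√(4πDt)) = 175/(0.24 × 7.85 × 151.6) = 0.6127 kg/m³.
(x−vt)²/(4Dt) = (51.45)²/(4 × 0.919 × 1990) = 0.3619; exp(−0.3619) = 0.6964.
C = 0.6127 × 0.6964 = 0.427 kg/m³.

0.427 kg/m³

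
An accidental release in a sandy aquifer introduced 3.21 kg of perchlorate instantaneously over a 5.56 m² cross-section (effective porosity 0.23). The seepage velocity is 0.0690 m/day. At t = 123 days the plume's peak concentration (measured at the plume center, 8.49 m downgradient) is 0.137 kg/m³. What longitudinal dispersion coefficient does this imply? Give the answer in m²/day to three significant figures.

At the plume center C_max = M/(n_e·A·√(4πDt)), so D = M²/(4πt·(n_e·A·C_max)²).
n_e·A·C_max = 0.23 × 5.56 × 0.137 = 0.1752 kg/m.
D = 3.21²/(4π × 123 × 0.1752²) = 0.217 m²/day.

0.217 m²/day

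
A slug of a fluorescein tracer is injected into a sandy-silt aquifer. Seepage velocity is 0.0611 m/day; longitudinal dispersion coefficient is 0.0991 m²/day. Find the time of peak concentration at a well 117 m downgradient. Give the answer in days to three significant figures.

1890 days

For the 1D instantaneous-source solution, setting ∂C/∂t = 0 at fixed x gives v²t² + 2Dt − x² = 0, so t = (√(D² + v²x²) − D)/v².
√(D² + v²x²) = √(0.0991² + 0.0611² × 117²) = 7.149; v² = 0.00373321.
t = (7.149 − 0.0991)/0.00373321 = 1890 days (vs. the pure-advection estimate x/v = 1910 d).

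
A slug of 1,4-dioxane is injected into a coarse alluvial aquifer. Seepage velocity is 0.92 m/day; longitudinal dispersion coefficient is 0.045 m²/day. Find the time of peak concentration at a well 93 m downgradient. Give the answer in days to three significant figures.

101 days

For the 1D instantaneous-source solution, setting ∂C/∂t = 0 at fixed x gives v²t² + 2Dt − x² = 0, so t = (√(D² + v²x²) − D)/v².
√(D² + v²x²) = √(0.045² + 0.92² × 93²) = 85.56; v² = 0.8464.
t = (85.56 − 0.045)/0.8464 = 101 days (vs. the pure-advection estimate x/v = 101 d).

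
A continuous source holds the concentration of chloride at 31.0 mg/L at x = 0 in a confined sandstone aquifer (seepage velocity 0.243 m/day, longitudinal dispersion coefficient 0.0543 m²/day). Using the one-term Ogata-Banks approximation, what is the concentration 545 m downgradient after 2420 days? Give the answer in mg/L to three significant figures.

30.9 mg/L

For a continuous step input, C/C₀ ≈ ½·erfc((x−vt)/(2√(Dt))).
vt = 0.243 × 2420 = 588.06 m and 2√(Dt) = 2√(0.0543 × 2420) = 22.93 m.
Argument (x−vt)/(2√(Dt)) = (545 − 588.06)/22.93 = -1.878; ½·erfc(-1.878) = 0.9960.
C = 31.0 × 0.9960 = 30.9 mg/L.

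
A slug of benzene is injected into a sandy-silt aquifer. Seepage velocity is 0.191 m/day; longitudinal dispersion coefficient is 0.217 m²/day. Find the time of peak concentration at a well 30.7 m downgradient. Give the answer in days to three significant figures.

For the 1D instantaneous-source solution, setting ∂C/∂t = 0 at fixed x gives v²t² + 2Dt − x² = 0, so t = (√(D² + v²x²) − D)/v².
√(D² + v²x²) = √(0.217² + 0.191² × 30.7²) = 5.868; v² = 0.036481.
t = (5.868 − 0.217)/0.036481 = 155 days (vs. the pure-advection estimate x/v = 161 d).

155 days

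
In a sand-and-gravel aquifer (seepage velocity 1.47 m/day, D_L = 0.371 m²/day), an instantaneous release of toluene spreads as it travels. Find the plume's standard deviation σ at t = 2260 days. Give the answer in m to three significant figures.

Dispersive spreading gives a Gaussian with σ² = 2Dt; advection only shifts the center.
σ = √(2 × 0.371 × 2260) = 41.0 m.

41.0 m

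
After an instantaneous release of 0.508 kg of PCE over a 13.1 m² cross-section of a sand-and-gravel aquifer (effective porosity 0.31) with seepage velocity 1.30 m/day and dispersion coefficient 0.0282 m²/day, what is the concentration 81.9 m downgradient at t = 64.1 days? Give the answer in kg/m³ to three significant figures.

For an instantaneous plane source, C(x,t) = M/(n_e·A·√(4πDt)) · exp(−(x−vt)²/(4Dt)), with n_e·A the pore (flow) area.
Plume center vt = 1.30 × 64.1 = 83.33 m, so the well at 81.9 m is 1.43 m upgradient of the peak.
√(4πDt) = 4.766 m, giving peak height M/(n_e·A·√(4πDt)) = 0.508/(0.31 × 13.1 × 4.766) = 0.02625 kg/m³.
(x−vt)²/(4Dt) = (-1.43)²/(4 × 0.0282 × 64.1) = 0.2828; exp(−0.2828) = 0.7537.
C = 0.02625 × 0.7537 = 0.0198 kg/m³.

0.0198 kg/m³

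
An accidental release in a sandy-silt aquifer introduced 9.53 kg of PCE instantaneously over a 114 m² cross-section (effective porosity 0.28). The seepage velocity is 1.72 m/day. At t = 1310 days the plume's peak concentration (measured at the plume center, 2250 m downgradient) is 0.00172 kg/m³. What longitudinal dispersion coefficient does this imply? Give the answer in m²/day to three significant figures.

1.83 m²/day

At the plume center C_max = M/(n_e·A·√(4πDt)), so D = M²/(4πt·(n_e·A·C_max)²).
n_e·A·C_max = 0.28 × 114 × 0.00172 = 0.05490 kg/m.
D = 9.53²/(4π × 1310 × 0.05490²) = 1.83 m²/day.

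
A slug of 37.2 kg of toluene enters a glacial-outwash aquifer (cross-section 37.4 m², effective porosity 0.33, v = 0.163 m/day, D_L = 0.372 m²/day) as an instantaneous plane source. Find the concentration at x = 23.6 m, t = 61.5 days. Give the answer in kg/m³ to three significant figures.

0.0237 kg/m³

For an instantaneous plane source, C(x,t) = M/(n_e·A·√(4πDt)) · exp(−(x−vt)²/(4Dt)), with n_e·A the pore (flow) area.
Plume center vt = 0.163 × 61.5 = 10.0245 m, so the well at 23.6 m is 13.5755 m downgradient of the peak.
√(4πDt) = 16.96 m, giving peak height M/(n_e·A·√(4πDt)) = 37.2/(0.33 × 37.4 × 16.96) = 0.1777 kg/m³.
(x−vt)²/(4Dt) = (13.5755)²/(4 × 0.372 × 61.5) = 2.014; exp(−2.014) = 0.1335.
C = 0.1777 × 0.1335 = 0.0237 kg/m³.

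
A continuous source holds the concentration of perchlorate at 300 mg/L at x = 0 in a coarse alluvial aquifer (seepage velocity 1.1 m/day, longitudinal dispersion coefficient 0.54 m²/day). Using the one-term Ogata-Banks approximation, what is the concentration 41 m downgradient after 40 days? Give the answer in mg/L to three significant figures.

203 mg/L

For a continuous step input, C/C₀ ≈ ½·erfc((x−vt)/(2√(Dt))).
vt = 1.1 × 40 = 44 m and 2√(Dt) = 2√(0.54 × 40) = 9.295 m.
Argument (x−vt)/(2√(Dt)) = (41 − 44)/9.295 = -0.3228; ½·erfc(-0.3228) = 0.6760.
C = 300 × 0.6760 = 203 mg/L.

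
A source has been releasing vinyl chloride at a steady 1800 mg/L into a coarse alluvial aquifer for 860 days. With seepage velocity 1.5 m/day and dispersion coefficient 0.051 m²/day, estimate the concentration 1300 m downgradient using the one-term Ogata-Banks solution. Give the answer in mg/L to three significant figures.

For a continuous step input, C/C₀ ≈ ½·erfc((x−vt)/(2√(Dt))).
vt = 1.5 × 860 = 1290 m and 2√(Dt) = 2√(0.051 × 860) = 13.25 m.
Argument (x−vt)/(2√(Dt)) = (1300 − 1290)/13.25 = 0.7547; ½·erfc(0.7547) = 0.1429.
C = 1800 × 0.1429 = 257 mg/L.

257 mg/L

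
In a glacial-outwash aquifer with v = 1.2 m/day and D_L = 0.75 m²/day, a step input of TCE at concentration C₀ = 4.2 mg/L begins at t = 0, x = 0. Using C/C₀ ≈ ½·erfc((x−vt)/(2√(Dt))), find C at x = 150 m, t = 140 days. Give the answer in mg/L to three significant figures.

3.75 mg/L

For a continuous step input, C/C₀ ≈ ½·erfc((x−vt)/(2√(Dt))).
vt = 1.2 × 140 = 168 m and 2√(Dt) = 2√(0.75 × 140) = 20.49 m.
Argument (x−vt)/(2√(Dt)) = (150 − 168)/20.49 = -0.8785; ½·erfc(-0.8785) = 0.8930.
C = 4.2 × 0.8930 = 3.75 mg/L.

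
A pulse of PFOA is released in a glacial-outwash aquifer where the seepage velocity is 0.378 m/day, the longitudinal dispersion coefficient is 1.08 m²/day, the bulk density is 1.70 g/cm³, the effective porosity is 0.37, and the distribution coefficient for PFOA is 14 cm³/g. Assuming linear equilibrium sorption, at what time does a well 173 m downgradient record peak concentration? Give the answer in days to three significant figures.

29400 days

Retardation factor R = 1 + ρ_b·K_d/n = 1 + 1.70 × 14/0.37 = 65.32.
Sorption retards both mechanisms: v_R = v/R = 0.005787 m/day, D_R = D/R = 0.01653 m²/day.
Peak time from v_R²t² + 2D_R t − x² = 0: t = (√(D_R² + v_R²x²) − D_R)/v_R².
√(D_R² + v_R²x²) = √(0.01653² + 0.005787² × 173²) = 1.001; v_R² = 3.349e-05.
t = (1.001 − 0.01653)/3.349e-05 = 29400 days.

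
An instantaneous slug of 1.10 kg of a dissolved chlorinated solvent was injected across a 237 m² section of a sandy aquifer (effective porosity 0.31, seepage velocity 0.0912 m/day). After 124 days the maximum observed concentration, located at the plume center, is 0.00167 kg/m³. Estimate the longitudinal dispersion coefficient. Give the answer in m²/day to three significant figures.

0.0516 m²/day

At the plume center C_max = M/(n_e·A·√(4πDt)), so D = M²/(4πt·(n_e·A·C_max)²).
n_e·A·C_max = 0.31 × 237 × 0.00167 = 0.1227 kg/m.
D = 1.10²/(4π × 124 × 0.1227²) = 0.0516 m²/day.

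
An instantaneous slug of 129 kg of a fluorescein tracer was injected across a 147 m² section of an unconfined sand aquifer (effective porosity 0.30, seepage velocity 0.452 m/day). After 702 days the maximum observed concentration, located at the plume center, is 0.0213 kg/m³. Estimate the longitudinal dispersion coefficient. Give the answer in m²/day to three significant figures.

2.14 m²/day

At the plume center C_max = M/(n_e·A·√(4πDt)), so D = M²/(4πt·(n_e·A·C_max)²).
n_e·A·C_max = 0.30 × 147 × 0.0213 = 0.9393 kg/m.
D = 129²/(4π × 702 × 0.9393²) = 2.14 m²/day.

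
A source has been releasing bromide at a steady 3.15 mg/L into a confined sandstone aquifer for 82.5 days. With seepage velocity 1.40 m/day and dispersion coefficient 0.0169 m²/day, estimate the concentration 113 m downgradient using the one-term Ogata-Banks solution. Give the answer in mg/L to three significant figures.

For a continuous step input, C/C₀ ≈ ½·erfc((x−vt)/(2√(Dt))).
vt = 1.40 × 82.5 = 115.5 m and 2√(Dt) = 2√(0.0169 × 82.5) = 2.362 m.
Argument (x−vt)/(2√(Dt)) = (113 − 115.5)/2.362 = -1.058; ½·erfc(-1.058) = 0.9327.
C = 3.15 × 0.9327 = 2.94 mg/L.

2.94 mg/L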